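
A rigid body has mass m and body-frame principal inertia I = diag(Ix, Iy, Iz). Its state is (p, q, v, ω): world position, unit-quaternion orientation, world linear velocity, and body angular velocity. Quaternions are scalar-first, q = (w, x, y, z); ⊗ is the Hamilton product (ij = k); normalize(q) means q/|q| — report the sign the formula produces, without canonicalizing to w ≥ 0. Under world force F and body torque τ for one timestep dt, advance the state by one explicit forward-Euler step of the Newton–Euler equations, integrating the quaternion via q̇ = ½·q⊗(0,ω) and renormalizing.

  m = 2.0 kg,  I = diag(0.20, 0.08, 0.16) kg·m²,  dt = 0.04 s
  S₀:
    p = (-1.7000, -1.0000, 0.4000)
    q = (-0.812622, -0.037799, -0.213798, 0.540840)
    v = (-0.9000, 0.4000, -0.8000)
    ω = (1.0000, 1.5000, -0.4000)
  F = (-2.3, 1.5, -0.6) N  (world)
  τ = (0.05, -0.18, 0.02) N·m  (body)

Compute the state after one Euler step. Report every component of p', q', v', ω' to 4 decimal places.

p' = (-1.7360, -0.9840, 0.3680)
q' = (-0.8006, -0.0685, -0.2275, 0.5501)
v' = (-0.9460, 0.4300, -0.8120)
ω' = (1.0196, 1.4180, -0.3500)

linear accel F/m = (-1.1500, 0.7500, -0.3000)
p' = p + v·dt = (-1.7360, -0.9840, 0.3680)
v' = v + a·dt = (-0.9460, 0.4300, -0.8120)
(τ − ω×Iω)/I = (0.4900, -2.0500, 1.2500)
new body rate ω' = (1.0196, 1.4180, -0.3500)
2q̇ = q⊗(0,ω) = (0.5748320, -1.5383628, -0.6932126, 0.4821483)
q' = normalize(q + ½dt·q⊗(0,ω)) = (-0.8006, -0.0685, -0.2275, 0.5501)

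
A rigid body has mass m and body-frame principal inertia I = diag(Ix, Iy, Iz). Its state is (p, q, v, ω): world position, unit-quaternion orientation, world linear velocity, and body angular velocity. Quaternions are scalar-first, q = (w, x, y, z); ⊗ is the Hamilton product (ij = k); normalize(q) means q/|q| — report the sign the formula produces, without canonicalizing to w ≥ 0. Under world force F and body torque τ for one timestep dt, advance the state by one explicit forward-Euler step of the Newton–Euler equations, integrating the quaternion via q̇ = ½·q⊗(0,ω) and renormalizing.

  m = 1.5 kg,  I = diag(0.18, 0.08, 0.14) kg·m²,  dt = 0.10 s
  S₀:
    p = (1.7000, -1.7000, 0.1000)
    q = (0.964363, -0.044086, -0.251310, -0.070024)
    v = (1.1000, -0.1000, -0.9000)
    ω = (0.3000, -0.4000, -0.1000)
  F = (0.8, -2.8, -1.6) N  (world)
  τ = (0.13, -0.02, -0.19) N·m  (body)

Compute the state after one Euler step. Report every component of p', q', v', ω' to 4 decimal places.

p' = (1.8100, -1.7100, 0.0100)
q' = (0.9593, -0.0298, -0.2718, -0.0702)
v' = (1.1533, -0.2867, -1.0067)
ω' = (0.3709, -0.4235, -0.2443)

p' = p + v·dt = (1.8100, -1.7100, 0.0100)
v + (F/m)dt = (1.1533, -0.2867, -1.0067)
ω×(Iω) gyroscopic = (0.0024, -0.0012, 0.0120)
(τ − ω×Iω)/I = (0.7089, -0.2350, -1.4429)
ω' = ω + α·dt = (0.3709, -0.4235, -0.2443)
Hamilton product q⊗(0,ω) = (-0.0943006, 0.2864303, -0.4111610, -0.0034089)
q + ½dt·q⊗(0,ω), renormalized = (0.9593, -0.0298, -0.2718, -0.0702)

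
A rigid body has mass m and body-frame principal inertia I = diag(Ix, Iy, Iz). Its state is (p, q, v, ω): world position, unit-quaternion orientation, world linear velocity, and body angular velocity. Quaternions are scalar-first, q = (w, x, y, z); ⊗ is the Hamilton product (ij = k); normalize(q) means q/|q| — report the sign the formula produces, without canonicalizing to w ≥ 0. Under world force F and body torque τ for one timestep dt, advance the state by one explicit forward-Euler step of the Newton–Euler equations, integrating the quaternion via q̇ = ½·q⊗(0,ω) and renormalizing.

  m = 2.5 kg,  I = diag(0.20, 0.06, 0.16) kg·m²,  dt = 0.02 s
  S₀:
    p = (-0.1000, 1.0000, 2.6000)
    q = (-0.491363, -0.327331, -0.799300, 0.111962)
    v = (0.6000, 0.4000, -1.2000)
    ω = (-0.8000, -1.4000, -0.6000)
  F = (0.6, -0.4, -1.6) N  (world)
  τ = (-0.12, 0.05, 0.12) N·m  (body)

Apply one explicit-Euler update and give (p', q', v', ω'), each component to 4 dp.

ω×(Iω) gyroscopic = (0.0840, 0.0192, -0.1568)
(τ − ω×Iω)/I = (-1.0200, 0.5133, 1.7300)
ω' = ω + α·dt = (-0.8204, -1.3897, -0.5654)
2q̇ = q⊗(0,ω) = (-1.3137076, 1.0294172, 0.4019400, 0.1136412)
q' = normalize(q + ½dt·q⊗(0,ω)) = (-0.5044, -0.3170, -0.7952, 0.1131)
a = (0.2400, -0.1600, -0.6400)
p + v·dt = (-0.0880, 1.0080, 2.5760)
new velocity v' = (0.6048, 0.3968, -1.2128)

p' = (-0.0880, 1.0080, 2.5760)
q' = (-0.5044, -0.3170, -0.7952, 0.1131)
v' = (0.6048, 0.3968, -1.2128)
ω' = (-0.8204, -1.3897, -0.5654)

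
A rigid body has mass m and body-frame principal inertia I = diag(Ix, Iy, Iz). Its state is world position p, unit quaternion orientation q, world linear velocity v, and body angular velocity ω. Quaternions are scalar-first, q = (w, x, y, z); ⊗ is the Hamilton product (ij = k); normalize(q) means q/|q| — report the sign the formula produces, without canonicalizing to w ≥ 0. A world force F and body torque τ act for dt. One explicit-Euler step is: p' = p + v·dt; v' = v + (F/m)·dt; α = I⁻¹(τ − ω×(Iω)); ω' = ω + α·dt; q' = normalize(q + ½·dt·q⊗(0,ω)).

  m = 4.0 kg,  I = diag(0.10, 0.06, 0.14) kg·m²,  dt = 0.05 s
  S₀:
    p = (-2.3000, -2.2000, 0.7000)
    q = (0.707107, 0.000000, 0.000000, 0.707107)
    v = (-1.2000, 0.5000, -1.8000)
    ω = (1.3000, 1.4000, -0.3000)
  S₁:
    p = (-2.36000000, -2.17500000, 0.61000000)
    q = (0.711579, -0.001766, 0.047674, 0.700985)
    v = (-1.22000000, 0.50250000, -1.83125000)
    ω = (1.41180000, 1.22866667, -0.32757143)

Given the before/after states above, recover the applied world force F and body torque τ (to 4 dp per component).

ω₁ − ω₀ = (0.11180000, -0.17133333, -0.02757143)
ω₀×(Iω₀) = (-0.0336, 0.0156, -0.0728)
applied torque τ = (0.1900, -0.1900, -0.1500)
v₁ − v₀ = (-0.02000000, 0.00250000, -0.03125000)
applied force F = (-1.6000, 0.2000, -2.5000)

F = (-1.6000, 0.2000, -2.5000)
τ = (0.1900, -0.1900, -0.1500)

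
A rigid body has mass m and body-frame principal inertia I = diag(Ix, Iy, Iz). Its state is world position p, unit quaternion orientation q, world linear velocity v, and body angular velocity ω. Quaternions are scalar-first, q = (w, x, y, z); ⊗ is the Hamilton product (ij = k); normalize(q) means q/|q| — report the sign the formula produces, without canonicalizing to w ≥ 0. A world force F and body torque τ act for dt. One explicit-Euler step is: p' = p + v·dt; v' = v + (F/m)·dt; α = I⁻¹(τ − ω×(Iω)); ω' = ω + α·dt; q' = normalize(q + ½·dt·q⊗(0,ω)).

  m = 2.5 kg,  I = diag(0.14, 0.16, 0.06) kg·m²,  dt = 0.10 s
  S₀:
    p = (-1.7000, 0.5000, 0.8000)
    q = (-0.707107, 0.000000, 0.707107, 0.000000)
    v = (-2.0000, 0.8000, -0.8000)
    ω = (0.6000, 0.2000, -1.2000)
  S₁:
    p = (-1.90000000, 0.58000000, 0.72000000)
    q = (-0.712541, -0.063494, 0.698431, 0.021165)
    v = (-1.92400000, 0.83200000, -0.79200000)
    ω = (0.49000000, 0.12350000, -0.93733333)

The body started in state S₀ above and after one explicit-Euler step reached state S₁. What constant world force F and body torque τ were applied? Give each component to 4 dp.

ω₁ − ω₀ = (-0.11000000, -0.07650000, 0.26266667)
applied torque τ = (-0.1300, -0.1800, 0.1600)
velocity change Δv = (0.07600000, 0.03200000, 0.00800000)
m·(v₁−v₀)/dt = (1.9000, 0.8000, 0.2000)

F = (1.9000, 0.8000, 0.2000)
τ = (-0.1300, -0.1800, 0.1600)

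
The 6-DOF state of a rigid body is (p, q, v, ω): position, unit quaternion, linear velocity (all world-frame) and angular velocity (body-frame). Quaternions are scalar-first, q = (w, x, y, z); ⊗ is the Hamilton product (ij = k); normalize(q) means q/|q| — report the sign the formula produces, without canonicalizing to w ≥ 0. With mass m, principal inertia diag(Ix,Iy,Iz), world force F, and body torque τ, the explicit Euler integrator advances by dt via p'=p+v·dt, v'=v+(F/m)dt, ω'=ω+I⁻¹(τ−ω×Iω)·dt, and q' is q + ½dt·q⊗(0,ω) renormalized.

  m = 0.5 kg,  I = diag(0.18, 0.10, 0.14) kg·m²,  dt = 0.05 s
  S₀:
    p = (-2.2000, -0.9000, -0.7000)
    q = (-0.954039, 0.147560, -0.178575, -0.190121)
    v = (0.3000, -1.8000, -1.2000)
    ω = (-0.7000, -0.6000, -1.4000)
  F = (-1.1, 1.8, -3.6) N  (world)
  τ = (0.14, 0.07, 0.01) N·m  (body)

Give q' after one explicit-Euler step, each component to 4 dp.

Hamilton product q⊗(0,ω) = (-0.2700224, 0.8037597, 0.9120921, 1.1221161)
updated quaternion q' = (-0.9599, 0.1675, -0.1556, -0.1619)

q' = (-0.9599, 0.1675, -0.1556, -0.1619)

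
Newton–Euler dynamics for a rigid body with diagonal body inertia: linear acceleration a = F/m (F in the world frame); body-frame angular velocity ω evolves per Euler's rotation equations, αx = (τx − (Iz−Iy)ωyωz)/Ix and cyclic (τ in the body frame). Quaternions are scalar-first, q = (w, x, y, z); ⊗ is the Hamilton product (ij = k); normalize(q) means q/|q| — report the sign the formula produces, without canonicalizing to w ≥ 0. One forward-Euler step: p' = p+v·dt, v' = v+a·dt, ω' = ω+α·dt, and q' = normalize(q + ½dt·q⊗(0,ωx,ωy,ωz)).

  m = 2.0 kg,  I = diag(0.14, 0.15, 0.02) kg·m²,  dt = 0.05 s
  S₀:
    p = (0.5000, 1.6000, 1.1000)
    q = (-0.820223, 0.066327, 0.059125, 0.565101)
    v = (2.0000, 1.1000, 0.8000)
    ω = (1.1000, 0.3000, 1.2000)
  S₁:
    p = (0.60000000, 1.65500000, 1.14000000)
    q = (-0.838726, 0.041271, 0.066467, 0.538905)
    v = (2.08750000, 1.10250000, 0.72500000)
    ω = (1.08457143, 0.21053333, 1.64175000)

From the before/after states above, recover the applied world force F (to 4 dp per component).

v₁ − v₀ = (0.08750000, 0.00250000, -0.07500000)
applied force F = (3.5000, 0.1000, -3.0000)

F = (3.5000, 0.1000, -3.0000)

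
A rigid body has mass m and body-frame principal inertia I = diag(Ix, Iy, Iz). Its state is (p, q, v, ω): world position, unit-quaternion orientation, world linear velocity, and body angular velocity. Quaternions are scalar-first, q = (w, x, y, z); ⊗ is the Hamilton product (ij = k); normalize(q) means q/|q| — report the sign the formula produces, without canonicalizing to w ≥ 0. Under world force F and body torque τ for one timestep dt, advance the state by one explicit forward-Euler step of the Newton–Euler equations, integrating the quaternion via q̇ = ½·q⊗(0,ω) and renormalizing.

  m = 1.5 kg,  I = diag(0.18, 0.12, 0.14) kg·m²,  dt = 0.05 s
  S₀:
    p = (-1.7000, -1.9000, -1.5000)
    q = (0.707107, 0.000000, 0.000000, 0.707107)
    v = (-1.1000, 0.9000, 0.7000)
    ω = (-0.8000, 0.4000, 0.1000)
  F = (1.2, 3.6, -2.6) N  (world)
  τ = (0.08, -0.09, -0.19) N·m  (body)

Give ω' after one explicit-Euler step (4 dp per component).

(τ − ω×Iω)/I = (0.4400, -0.7233, -1.4943)
ω' = ω + α·dt = (-0.7780, 0.3638, 0.0253)

ω' = (-0.7780, 0.3638, 0.0253)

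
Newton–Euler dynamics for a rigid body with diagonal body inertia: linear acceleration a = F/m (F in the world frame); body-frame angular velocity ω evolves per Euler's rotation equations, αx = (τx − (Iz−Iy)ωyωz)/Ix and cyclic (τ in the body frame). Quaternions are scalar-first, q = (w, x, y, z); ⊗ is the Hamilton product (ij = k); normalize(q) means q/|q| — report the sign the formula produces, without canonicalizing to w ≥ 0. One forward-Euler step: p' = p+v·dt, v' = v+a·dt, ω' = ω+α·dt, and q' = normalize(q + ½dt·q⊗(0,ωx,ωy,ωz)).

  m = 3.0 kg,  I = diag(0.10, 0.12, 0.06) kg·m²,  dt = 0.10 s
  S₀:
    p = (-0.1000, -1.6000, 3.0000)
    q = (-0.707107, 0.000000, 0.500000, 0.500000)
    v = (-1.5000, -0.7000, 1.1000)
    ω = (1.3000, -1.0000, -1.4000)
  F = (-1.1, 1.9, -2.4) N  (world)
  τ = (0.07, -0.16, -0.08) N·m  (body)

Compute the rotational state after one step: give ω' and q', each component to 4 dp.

gyro term ω×Iω = (-0.0840, -0.0728, -0.0260)
α = I⁻¹(τ − ω×Iω) = (1.5400, -0.7267, -0.9000)
ω + α·dt = (1.4540, -1.0727, -1.4900)
Hamilton product q⊗(0,ω) = (1.2000000, -1.1192391, 1.3571070, 0.3399498)
q' = normalize(q + ½dt·q⊗(0,ω)) = (-0.6434, -0.0556, 0.5646, 0.5140)

ω' = (1.4540, -1.0727, -1.4900)
q' = (-0.6434, -0.0556, 0.5646, 0.5140)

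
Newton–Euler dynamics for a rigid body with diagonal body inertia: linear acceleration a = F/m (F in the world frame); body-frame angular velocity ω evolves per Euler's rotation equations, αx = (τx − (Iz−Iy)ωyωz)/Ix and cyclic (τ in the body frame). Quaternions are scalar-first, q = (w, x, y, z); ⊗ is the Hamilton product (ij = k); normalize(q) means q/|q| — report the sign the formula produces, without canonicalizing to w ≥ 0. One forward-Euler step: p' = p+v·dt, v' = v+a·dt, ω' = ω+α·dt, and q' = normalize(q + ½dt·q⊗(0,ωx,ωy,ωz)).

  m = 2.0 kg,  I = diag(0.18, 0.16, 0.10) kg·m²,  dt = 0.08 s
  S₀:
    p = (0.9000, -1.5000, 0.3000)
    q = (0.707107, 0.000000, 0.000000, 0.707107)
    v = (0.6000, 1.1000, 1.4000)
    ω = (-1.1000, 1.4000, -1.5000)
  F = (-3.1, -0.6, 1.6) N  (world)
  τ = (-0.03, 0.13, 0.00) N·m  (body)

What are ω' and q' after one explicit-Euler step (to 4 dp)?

α = I⁻¹(τ − ω×Iω) = (-0.8667, -0.0125, -0.3080)
new body rate ω' = (-1.1693, 1.3990, -1.5246)
2q̇ = q⊗(0,ω) = (1.0606605, -1.7677675, 0.2121321, -1.0606605)
q + ½dt·q⊗(0,ω), renormalized = (0.7463, -0.0704, 0.0084, 0.6618)

ω' = (-1.1693, 1.3990, -1.5246)
q' = (0.7463, -0.0704, 0.0084, 0.6618)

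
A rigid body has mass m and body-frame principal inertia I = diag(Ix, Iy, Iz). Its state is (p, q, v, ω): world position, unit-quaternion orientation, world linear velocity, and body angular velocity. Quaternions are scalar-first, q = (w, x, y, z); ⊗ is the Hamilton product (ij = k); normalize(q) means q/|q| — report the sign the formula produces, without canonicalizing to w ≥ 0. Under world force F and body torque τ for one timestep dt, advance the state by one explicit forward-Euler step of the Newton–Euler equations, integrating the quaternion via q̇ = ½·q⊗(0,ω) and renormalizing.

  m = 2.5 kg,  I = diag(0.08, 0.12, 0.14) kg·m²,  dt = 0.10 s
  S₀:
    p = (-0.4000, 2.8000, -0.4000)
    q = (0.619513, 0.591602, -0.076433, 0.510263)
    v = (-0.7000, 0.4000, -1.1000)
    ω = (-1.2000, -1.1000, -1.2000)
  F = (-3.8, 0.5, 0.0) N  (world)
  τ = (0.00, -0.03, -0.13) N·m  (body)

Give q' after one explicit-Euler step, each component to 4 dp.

q⊗(0,ω) = (1.2381617, -0.0904067, -0.5838575, -1.4858974)
q + ½dt·q⊗(0,ω), renormalized = (0.6780, 0.5841, -0.1051, 0.4338)

q' = (0.6780, 0.5841, -0.1051, 0.4338)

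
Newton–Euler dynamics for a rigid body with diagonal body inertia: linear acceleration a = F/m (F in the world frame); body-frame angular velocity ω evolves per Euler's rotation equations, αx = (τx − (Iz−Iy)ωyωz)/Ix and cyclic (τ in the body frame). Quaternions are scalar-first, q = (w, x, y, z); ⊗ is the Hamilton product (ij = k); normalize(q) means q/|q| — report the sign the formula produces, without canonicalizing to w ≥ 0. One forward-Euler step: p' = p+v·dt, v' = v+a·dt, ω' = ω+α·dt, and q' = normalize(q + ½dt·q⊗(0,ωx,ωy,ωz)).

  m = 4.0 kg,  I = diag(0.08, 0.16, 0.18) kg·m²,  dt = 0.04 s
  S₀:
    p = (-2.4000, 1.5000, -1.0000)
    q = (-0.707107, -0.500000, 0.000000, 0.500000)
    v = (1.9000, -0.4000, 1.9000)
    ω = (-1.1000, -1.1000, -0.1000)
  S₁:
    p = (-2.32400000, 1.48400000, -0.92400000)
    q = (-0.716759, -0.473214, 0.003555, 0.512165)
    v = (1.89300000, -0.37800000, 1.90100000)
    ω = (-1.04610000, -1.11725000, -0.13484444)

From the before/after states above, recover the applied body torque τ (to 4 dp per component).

τ = (0.1100, -0.0800, -0.0600)

rate change Δω = (0.05390000, -0.01725000, -0.03484444)
I·α + gyro = (0.1100, -0.0800, -0.0600)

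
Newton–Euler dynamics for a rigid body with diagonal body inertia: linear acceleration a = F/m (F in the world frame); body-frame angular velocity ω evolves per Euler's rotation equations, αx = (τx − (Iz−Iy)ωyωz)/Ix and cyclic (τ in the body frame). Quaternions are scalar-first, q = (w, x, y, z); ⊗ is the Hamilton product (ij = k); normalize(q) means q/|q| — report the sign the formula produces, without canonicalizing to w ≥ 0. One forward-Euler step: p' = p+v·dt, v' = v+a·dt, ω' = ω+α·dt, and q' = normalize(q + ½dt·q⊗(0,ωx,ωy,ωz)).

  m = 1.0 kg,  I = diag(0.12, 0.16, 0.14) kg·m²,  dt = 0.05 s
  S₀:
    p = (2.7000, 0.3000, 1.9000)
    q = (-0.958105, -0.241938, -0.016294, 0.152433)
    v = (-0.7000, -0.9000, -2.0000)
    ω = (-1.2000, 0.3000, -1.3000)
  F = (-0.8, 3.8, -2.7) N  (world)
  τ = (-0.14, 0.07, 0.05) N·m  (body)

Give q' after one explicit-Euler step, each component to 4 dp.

Hamilton product q⊗(0,ω) = (-0.0872745, 1.1251783, -0.7848705, 1.1534023)
q + ½dt·q⊗(0,ω), renormalized = (-0.9593, -0.2136, -0.0359, 0.1811)

q' = (-0.9593, -0.2136, -0.0359, 0.1811)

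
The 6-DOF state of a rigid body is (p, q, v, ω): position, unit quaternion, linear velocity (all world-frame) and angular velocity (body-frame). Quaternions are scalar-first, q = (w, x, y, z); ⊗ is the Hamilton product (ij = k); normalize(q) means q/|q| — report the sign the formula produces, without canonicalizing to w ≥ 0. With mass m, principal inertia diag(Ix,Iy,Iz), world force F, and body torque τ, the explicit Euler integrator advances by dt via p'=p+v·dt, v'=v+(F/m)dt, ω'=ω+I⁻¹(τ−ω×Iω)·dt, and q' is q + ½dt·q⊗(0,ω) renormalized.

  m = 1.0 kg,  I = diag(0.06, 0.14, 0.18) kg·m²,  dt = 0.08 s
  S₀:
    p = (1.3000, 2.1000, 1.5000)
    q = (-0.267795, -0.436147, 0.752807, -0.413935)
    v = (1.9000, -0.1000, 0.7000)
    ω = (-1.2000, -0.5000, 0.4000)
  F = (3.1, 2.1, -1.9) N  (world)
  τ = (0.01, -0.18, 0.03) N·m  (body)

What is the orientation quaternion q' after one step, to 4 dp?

q' = (-0.2667, -0.4189, 0.7839, -0.3728)

q⊗(0,ω) = (0.0186011, 0.4155093, 0.8050783, 1.0143239)
q' = normalize(q + ½dt·q⊗(0,ω)) = (-0.2667, -0.4189, 0.7839, -0.3728)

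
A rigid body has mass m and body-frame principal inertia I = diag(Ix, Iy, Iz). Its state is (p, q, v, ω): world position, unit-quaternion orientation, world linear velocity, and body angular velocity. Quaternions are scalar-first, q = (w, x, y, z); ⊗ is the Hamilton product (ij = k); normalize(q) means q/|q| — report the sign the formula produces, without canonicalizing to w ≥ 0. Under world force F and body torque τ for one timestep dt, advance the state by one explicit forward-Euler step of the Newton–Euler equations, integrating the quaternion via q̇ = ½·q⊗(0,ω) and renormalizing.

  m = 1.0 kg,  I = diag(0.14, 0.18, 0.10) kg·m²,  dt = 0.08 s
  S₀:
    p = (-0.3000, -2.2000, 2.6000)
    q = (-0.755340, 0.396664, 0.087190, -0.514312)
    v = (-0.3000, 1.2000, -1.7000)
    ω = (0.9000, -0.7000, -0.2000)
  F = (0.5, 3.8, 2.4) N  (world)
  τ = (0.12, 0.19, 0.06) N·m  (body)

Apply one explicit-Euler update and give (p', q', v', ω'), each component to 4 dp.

linear accel F/m = (0.5000, 3.8000, 2.4000)
p + v·dt = (-0.3240, -2.1040, 2.4640)
new velocity v' = (-0.2600, 1.5040, -1.5080)
precession coupling ω×(Iω) = (-0.0112, -0.0072, -0.0252)
angular accel α = (0.9371, 1.0956, 0.8520)
ω' = ω + α·dt = (0.9750, -0.6124, -0.1318)
Hamilton product q⊗(0,ω) = (-0.3988270, -1.0572624, 0.1451900, -0.2050678)
updated quaternion q' = (-0.7705, 0.3540, 0.0929, -0.5220)

p' = (-0.3240, -2.1040, 2.4640)
q' = (-0.7705, 0.3540, 0.0929, -0.5220)
v' = (-0.2600, 1.5040, -1.5080)
ω' = (0.9750, -0.6124, -0.1318)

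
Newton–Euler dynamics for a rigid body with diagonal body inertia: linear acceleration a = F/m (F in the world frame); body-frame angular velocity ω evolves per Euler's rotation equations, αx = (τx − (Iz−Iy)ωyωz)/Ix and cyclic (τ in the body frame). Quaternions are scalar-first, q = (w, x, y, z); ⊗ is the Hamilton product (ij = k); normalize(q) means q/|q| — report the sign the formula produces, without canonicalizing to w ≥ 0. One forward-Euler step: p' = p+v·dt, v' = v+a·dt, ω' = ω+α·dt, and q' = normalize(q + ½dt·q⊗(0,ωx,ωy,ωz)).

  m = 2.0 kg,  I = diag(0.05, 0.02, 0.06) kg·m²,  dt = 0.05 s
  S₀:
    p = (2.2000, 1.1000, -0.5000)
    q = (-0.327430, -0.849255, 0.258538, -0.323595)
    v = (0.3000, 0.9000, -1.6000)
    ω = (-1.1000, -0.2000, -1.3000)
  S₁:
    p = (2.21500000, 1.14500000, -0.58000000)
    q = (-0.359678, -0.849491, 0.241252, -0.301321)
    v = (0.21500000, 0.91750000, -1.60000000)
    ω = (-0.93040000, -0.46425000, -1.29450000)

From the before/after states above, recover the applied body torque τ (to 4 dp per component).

τ = (0.1800, -0.1200, 0.0000)

rate change Δω = (0.16960000, -0.26425000, 0.00550000)
precession coupling = (0.0104, -0.0143, -0.0066)
I·α + gyro = (0.1800, -0.1200, 0.0000)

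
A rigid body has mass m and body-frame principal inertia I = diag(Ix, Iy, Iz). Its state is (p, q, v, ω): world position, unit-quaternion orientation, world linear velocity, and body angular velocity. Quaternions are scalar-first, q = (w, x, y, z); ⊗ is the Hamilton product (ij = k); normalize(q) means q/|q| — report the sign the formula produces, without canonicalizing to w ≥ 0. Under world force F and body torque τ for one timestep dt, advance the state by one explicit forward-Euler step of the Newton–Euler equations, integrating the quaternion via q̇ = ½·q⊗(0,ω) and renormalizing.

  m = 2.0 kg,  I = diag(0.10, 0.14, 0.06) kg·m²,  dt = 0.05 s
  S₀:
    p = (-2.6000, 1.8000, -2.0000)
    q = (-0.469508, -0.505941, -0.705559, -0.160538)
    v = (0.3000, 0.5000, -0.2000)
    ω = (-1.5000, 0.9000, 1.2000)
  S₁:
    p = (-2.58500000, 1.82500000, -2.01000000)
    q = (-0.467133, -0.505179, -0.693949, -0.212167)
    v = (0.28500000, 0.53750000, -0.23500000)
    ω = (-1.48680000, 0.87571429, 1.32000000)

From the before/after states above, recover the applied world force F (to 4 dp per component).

F = (-0.6000, 1.5000, -1.4000)

Δv = v₁−v₀ = (-0.01500000, 0.03750000, -0.03500000)
m·(v₁−v₀)/dt = (-0.6000, 1.5000, -1.4000)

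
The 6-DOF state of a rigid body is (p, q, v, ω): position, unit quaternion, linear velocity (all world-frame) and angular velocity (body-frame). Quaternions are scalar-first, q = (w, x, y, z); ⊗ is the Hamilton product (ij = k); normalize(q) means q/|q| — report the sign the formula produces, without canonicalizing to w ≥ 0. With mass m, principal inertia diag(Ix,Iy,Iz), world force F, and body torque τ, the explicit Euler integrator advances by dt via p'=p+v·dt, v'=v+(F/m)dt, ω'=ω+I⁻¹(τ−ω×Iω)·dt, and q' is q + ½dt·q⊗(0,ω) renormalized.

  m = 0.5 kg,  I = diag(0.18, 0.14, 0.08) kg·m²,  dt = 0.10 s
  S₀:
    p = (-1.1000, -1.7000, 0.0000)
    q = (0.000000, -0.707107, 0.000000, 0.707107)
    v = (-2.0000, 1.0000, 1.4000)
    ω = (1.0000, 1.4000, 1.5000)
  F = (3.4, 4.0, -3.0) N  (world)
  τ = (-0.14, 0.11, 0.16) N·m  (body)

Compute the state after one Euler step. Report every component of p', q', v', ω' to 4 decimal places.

p' = (-1.3000, -1.6000, 0.1400)
q' = (-0.0176, -0.7517, 0.0878, 0.6534)
v' = (-1.3200, 1.8000, 0.8000)
ω' = (0.9922, 1.3714, 1.7700)

p + v·dt = (-1.3000, -1.6000, 0.1400)
new velocity v' = (-1.3200, 1.8000, 0.8000)
gyro term ω×Iω = (-0.1260, 0.1500, -0.0560)
α = I⁻¹(τ − ω×Iω) = (-0.0778, -0.2857, 2.7000)
ω' = ω + α·dt = (0.9922, 1.3714, 1.7700)
q⊗(0,ω) = (-0.3535535, -0.9899498, 1.7677675, -0.9899498)
updated quaternion q' = (-0.0176, -0.7517, 0.0878, 0.6534)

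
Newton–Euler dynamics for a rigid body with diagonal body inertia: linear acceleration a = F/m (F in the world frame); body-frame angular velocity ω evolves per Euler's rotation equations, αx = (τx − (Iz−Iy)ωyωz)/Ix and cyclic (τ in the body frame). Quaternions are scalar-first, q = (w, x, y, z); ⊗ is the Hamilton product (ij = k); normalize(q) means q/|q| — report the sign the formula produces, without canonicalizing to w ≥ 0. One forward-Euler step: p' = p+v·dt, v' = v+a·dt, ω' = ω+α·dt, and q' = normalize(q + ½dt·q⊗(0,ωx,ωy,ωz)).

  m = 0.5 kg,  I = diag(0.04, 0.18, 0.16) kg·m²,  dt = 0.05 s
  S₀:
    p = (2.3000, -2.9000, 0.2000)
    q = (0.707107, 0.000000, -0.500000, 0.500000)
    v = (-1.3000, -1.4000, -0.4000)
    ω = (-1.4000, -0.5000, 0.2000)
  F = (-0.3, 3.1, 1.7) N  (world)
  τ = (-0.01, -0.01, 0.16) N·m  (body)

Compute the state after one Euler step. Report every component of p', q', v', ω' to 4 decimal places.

ω×(Iω) gyroscopic = (0.0020, 0.0336, 0.0980)
α = I⁻¹(τ − ω×Iω) = (-0.3000, -0.2422, 0.3875)
new body rate ω' = (-1.4150, -0.5121, 0.2194)
Hamilton product q⊗(0,ω) = (-0.3500000, -0.8399498, -1.0535535, -0.5585786)
q + ½dt·q⊗(0,ω), renormalized = (0.6979, -0.0210, -0.5260, 0.4857)
a = F/m = (-0.6000, 6.2000, 3.4000)
p' = p + v·dt = (2.2350, -2.9700, 0.1800)
v' = v + a·dt = (-1.3300, -1.0900, -0.2300)

p' = (2.2350, -2.9700, 0.1800)
q' = (0.6979, -0.0210, -0.5260, 0.4857)
v' = (-1.3300, -1.0900, -0.2300)
ω' = (-1.4150, -0.5121, 0.2194)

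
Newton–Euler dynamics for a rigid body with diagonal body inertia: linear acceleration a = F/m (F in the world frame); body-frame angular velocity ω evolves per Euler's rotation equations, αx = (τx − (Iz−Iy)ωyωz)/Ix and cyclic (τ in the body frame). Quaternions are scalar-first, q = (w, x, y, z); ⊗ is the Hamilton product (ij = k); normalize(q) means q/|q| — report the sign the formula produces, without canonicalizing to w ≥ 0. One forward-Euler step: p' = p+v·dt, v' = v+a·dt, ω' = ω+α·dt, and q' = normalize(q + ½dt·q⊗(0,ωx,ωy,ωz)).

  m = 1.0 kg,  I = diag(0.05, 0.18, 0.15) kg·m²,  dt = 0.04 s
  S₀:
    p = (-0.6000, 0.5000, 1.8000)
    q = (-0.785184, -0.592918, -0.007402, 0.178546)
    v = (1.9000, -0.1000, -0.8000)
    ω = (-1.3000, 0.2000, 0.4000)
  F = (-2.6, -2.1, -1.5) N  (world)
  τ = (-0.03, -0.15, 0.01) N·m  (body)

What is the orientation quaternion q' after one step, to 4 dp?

2q̇ = q⊗(0,ω) = (-0.8407314, 0.9820692, -0.1519794, -0.4422798)
updated quaternion q' = (-0.8017, -0.5731, -0.0104, 0.1696)

q' = (-0.8017, -0.5731, -0.0104, 0.1696)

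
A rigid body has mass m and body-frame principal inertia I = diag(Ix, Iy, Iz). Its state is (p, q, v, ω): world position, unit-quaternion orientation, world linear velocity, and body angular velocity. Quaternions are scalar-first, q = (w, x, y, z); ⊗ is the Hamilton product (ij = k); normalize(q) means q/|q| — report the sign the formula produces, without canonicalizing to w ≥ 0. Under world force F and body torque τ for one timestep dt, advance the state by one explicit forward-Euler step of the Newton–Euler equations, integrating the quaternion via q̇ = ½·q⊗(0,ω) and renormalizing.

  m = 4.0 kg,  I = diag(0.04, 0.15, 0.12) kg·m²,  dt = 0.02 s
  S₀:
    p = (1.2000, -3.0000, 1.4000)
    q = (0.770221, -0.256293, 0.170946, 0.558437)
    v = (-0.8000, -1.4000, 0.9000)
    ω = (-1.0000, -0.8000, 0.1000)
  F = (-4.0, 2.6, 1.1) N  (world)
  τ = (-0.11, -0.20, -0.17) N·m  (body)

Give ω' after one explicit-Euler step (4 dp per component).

ω' = (-1.0562, -0.8277, 0.0570)

(τ − ω×Iω)/I = (-2.8100, -1.3867, -2.1500)
ω' = ω + α·dt = (-1.0562, -0.8277, 0.0570)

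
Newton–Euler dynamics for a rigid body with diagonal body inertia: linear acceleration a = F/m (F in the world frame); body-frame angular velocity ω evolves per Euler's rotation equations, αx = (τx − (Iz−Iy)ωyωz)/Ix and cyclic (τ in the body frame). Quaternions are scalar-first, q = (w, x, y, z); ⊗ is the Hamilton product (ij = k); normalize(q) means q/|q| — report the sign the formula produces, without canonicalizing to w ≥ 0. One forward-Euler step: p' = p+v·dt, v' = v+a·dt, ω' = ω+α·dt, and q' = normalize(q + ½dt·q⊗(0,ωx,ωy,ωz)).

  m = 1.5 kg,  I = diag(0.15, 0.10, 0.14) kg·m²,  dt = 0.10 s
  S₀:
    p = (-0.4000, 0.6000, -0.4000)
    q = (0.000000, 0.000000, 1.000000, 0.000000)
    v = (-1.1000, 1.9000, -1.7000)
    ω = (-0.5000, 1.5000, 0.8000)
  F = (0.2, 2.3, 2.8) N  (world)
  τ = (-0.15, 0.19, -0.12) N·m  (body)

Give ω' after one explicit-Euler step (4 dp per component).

ω' = (-0.6320, 1.6940, 0.6875)

precession coupling ω×(Iω) = (0.0480, -0.0040, 0.0375)
(τ − ω×Iω)/I = (-1.3200, 1.9400, -1.1250)
ω + α·dt = (-0.6320, 1.6940, 0.6875)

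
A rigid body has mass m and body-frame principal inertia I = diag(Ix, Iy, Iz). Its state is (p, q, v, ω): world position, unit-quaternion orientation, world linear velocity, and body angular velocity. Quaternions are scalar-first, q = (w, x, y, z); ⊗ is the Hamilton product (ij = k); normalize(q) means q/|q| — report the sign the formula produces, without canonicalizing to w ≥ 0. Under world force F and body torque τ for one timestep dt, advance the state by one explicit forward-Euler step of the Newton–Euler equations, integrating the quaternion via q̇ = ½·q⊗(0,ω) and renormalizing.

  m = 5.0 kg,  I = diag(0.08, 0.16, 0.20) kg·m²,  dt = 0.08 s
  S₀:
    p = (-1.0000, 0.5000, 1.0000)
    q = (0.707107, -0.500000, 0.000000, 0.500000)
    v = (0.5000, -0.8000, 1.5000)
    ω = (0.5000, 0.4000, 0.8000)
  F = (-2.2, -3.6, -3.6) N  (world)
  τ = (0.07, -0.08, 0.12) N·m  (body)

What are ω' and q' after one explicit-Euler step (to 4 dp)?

ω' = (0.5572, 0.3840, 0.8416)
q' = (0.7005, -0.4934, 0.0373, 0.5142)

precession coupling ω×(Iω) = (0.0128, -0.0480, 0.0160)
(τ − ω×Iω)/I = (0.7150, -0.2000, 0.5200)
ω + α·dt = (0.5572, 0.3840, 0.8416)
q⊗(0,ω) = (-0.1500000, 0.1535535, 0.9328428, 0.3656856)
updated quaternion q' = (0.7005, -0.4934, 0.0373, 0.5142)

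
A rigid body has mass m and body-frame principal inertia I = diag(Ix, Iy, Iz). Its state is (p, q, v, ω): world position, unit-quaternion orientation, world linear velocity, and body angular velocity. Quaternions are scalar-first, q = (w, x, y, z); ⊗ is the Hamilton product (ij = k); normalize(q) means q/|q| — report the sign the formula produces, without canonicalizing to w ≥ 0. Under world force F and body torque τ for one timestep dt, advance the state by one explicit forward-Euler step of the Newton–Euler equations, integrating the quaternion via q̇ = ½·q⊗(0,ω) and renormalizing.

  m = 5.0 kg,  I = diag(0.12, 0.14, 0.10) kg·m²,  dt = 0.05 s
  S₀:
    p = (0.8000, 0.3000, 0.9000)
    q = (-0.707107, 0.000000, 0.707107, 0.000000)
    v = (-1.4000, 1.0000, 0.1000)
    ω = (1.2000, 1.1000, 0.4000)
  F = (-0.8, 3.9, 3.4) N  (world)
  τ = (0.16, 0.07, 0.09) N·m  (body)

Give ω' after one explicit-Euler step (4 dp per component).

ω' = (1.2740, 1.1216, 0.4318)

α = I⁻¹(τ − ω×Iω) = (1.4800, 0.4314, 0.6360)
ω + α·dt = (1.2740, 1.1216, 0.4318)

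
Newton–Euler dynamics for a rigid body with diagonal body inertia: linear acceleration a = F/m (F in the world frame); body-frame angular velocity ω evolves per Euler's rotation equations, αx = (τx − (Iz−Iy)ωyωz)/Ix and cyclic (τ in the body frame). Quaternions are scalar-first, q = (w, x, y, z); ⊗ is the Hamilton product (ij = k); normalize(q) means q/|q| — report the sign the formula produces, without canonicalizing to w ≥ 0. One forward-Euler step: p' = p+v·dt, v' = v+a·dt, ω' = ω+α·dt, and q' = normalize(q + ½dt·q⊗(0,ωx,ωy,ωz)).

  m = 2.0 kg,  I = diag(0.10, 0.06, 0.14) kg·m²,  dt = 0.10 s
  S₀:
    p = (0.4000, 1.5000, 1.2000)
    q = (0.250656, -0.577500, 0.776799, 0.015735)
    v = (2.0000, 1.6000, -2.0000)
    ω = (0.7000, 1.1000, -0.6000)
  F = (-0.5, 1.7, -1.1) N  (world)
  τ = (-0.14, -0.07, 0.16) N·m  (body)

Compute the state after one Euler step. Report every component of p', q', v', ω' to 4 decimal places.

α = I⁻¹(τ − ω×Iω) = (-0.8720, -1.4467, 1.3629)
ω' = ω + α·dt = (0.6128, 0.9553, -0.4637)
Hamilton product q⊗(0,ω) = (-0.4407879, -0.3079287, -0.0597639, -1.3294029)
q + ½dt·q⊗(0,ω), renormalized = (0.2280, -0.5914, 0.7718, -0.0506)
a = F/m = (-0.2500, 0.8500, -0.5500)
new position p' = (0.6000, 1.6600, 1.0000)
v + (F/m)dt = (1.9750, 1.6850, -2.0550)

p' = (0.6000, 1.6600, 1.0000)
q' = (0.2280, -0.5914, 0.7718, -0.0506)
v' = (1.9750, 1.6850, -2.0550)
ω' = (0.6128, 0.9553, -0.4637)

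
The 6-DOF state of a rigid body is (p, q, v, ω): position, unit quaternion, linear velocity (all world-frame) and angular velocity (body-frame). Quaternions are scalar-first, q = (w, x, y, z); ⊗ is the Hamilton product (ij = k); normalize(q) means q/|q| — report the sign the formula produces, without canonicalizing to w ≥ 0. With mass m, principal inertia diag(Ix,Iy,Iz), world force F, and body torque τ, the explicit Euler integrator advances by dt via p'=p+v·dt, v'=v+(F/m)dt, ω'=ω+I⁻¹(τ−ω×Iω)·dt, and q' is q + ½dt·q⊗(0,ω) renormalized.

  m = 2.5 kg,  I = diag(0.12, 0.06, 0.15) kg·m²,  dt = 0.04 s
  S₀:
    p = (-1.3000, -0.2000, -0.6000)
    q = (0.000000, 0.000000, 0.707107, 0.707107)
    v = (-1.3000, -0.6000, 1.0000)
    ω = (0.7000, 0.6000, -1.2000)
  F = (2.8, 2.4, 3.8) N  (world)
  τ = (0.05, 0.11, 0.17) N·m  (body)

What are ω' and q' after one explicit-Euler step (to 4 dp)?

ω×(Iω) gyroscopic = (-0.0648, 0.0252, -0.0252)
(τ − ω×Iω)/I = (0.9567, 1.4133, 1.3013)
new body rate ω' = (0.7383, 0.6565, -1.1479)
q⊗(0,ω) = (0.4242642, -1.2727926, 0.4949749, -0.4949749)
updated quaternion q' = (0.0085, -0.0254, 0.7167, 0.6969)

ω' = (0.7383, 0.6565, -1.1479)
q' = (0.0085, -0.0254, 0.7167, 0.6969)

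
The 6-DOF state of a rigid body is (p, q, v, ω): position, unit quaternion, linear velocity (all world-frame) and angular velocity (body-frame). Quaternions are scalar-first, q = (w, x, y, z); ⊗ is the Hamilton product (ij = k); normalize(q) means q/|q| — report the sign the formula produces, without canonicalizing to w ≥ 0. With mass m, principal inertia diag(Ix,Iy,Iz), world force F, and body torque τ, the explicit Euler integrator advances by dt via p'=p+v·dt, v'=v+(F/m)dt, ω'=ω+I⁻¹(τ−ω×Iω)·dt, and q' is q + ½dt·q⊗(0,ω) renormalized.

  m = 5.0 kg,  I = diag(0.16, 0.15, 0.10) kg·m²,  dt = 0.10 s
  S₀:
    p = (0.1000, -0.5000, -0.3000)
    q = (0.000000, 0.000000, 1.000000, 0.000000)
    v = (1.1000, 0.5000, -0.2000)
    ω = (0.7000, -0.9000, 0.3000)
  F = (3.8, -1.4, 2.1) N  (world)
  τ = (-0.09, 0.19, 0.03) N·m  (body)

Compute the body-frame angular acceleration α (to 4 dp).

ω×(Iω) gyroscopic = (0.0135, 0.0126, 0.0063)
angular accel α = (-0.6469, 1.1827, 0.2370)

α = (-0.6469, 1.1827, 0.2370)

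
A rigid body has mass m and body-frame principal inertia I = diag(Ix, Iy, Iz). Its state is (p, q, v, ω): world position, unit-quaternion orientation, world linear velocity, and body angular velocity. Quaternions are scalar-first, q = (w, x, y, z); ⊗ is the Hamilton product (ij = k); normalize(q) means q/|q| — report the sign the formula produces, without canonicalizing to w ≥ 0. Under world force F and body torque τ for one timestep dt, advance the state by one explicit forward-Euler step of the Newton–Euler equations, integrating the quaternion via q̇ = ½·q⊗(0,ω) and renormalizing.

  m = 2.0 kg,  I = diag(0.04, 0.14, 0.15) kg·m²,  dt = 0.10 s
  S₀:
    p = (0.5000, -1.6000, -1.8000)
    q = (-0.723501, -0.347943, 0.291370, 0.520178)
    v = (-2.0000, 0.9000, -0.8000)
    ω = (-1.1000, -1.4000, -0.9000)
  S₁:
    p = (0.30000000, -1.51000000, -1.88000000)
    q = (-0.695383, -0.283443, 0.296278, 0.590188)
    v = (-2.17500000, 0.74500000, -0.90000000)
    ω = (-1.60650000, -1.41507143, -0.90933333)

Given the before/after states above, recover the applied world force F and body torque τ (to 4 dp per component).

F = (-3.5000, -3.1000, -2.0000)
τ = (-0.1900, -0.1300, 0.1400)

Δv = v₁−v₀ = (-0.17500000, -0.15500000, -0.10000000)
m·(v₁−v₀)/dt = (-3.5000, -3.1000, -2.0000)
Δω = ω₁−ω₀ = (-0.50650000, -0.01507143, -0.00933333)
ω₀×(Iω₀) = (0.0126, -0.1089, 0.1540)
I·α + gyro = (-0.1900, -0.1300, 0.1400)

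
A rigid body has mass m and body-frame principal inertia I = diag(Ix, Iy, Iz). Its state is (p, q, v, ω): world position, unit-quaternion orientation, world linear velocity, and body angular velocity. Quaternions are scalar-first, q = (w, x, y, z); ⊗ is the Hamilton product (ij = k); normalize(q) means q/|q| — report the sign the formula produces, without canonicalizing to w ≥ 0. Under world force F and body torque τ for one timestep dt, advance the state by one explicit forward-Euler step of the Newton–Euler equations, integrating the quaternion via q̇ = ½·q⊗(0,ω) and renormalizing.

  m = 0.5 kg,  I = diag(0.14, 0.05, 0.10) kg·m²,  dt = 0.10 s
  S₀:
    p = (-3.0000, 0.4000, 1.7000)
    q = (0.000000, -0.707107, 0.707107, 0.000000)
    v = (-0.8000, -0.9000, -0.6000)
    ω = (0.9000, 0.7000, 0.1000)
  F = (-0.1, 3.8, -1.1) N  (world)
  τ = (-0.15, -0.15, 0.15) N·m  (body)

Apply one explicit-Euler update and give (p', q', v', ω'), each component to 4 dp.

linear accel F/m = (-0.2000, 7.6000, -2.2000)
new position p' = (-3.0800, 0.3100, 1.6400)
v' = v + a·dt = (-0.8200, -0.1400, -0.8200)
(τ − ω×Iω)/I = (-1.0964, -3.0720, 2.0670)
ω + α·dt = (0.7904, 0.3928, 0.3067)
q⊗(0,ω) = (0.1414214, 0.0707107, 0.0707107, -1.1313712)
q + ½dt·q⊗(0,ω), renormalized = (0.0071, -0.7024, 0.7095, -0.0565)

p' = (-3.0800, 0.3100, 1.6400)
q' = (0.0071, -0.7024, 0.7095, -0.0565)
v' = (-0.8200, -0.1400, -0.8200)
ω' = (0.7904, 0.3928, 0.3067)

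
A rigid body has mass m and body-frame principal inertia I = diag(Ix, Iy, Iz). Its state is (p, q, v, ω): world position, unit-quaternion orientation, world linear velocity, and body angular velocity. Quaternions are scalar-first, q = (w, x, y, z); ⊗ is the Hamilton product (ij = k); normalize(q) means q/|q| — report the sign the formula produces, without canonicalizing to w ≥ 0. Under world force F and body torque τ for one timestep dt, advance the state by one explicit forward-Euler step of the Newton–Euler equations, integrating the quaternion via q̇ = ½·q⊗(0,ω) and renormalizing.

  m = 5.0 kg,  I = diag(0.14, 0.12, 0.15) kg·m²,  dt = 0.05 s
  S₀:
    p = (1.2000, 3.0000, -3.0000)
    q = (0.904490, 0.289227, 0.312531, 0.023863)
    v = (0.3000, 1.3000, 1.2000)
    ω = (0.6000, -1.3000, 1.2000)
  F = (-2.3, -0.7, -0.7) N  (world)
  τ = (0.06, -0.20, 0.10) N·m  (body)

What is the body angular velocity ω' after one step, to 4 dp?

ω' = (0.6381, -1.3803, 1.2281)

angular accel α = (0.7629, -1.6067, 0.5627)
ω + α·dt = (0.6381, -1.3803, 1.2281)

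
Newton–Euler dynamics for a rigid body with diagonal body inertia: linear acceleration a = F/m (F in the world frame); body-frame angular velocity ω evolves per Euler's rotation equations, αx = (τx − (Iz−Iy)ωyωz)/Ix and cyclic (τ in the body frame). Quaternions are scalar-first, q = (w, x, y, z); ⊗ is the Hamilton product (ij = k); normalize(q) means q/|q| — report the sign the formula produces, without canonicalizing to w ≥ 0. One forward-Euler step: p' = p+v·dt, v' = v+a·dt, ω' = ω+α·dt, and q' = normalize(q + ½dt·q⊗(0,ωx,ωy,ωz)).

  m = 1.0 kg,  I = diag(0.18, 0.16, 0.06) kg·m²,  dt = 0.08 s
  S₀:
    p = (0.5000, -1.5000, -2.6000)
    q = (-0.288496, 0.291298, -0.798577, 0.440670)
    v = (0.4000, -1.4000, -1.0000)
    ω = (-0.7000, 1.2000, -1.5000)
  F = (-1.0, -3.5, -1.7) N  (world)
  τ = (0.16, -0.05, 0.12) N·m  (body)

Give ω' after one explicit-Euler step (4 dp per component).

ω' = (-0.7089, 1.1120, -1.3624)

gyro term ω×Iω = (0.1800, 0.1260, 0.0168)
(τ − ω×Iω)/I = (-0.1111, -1.1000, 1.7200)
ω + α·dt = (-0.7089, 1.1120, -1.3624)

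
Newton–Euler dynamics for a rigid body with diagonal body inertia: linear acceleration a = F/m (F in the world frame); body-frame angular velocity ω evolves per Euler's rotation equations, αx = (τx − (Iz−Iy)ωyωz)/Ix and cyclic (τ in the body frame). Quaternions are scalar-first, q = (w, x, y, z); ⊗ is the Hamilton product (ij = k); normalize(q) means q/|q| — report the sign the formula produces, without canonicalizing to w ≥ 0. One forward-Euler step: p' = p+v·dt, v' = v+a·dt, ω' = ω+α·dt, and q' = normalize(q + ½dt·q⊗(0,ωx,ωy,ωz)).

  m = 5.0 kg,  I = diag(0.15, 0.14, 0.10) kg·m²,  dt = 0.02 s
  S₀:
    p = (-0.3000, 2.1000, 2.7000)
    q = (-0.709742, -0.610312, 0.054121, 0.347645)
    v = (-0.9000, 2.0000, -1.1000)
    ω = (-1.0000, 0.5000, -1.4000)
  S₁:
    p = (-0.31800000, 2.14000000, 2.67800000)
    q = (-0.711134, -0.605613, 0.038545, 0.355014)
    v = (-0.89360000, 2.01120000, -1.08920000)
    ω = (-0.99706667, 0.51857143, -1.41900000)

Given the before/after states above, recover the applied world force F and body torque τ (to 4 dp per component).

F = (1.6000, 2.8000, 2.7000)
τ = (0.0500, 0.2000, -0.0900)

ω₁ − ω₀ = (0.00293333, 0.01857143, -0.01900000)
τ = I·(Δω/dt) + ω₀×(Iω₀) = (0.0500, 0.2000, -0.0900)
Δv = v₁−v₀ = (0.00640000, 0.01120000, 0.01080000)
applied force F = (1.6000, 2.8000, 2.7000)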